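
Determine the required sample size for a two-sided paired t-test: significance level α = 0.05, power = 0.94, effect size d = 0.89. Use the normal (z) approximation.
n = 16 pairs

Sample size formula (paired t-test, normal approximation):
n = ((z_{α/2} + z_β) / d)²

z_{α/2} = 1.960 (for α = 0.05, two-sided)
z_β = 1.555 (for power = 0.94)
d = 0.89

n = ((1.960 + 1.555) / 0.89)²
n = (3.949)²
n ≈ 15.59
Round up to the next whole number: n = 16 pairs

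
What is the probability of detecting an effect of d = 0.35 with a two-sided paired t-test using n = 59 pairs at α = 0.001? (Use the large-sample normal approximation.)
Power ≈ 0.27

Power calculation (paired t-test, normal approximation):
z_β = d · √n - z_{α/2}
z_β = 0.35 · √59 - 3.291
z_β = 0.35 · 7.681 - 3.291
z_β = -0.602

Power = Φ(z_β) = Φ(-0.602) ≈ 0.274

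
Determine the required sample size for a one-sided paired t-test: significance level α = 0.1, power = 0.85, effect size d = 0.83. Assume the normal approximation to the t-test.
n = 8 pairs

Sample size formula (paired t-test, normal approximation):
n = ((z_α + z_β) / d)²

z_α = 1.282 (for α = 0.1, one-sided)
z_β = 1.036 (for power = 0.85)
d = 0.83

n = ((1.282 + 1.036) / 0.83)²
n = (2.793)²
n ≈ 7.80
Round up to the next whole number: n = 8 pairs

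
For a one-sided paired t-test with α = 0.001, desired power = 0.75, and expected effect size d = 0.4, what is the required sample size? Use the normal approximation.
n = 89 pairs

Sample size formula (paired t-test, normal approximation):
n = ((z_α + z_β) / d)²

z_α = 3.090 (for α = 0.001, one-sided)
z_β = 0.674 (for power = 0.75)
d = 0.4

n = ((3.090 + 0.674) / 0.4)²
n = (9.410)²
n ≈ 88.55
Round up to the next whole number: n = 89 pairs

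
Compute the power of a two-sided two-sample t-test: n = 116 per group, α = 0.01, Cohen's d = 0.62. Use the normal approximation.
Power ≈ 0.98

Power calculation (two-sample t-test, normal approximation):
z_β = d · √(n/2) - z_{α/2}
z_β = 0.62 · √(116/2) - 2.576
z_β = 0.62 · 7.616 - 2.576
z_β = 2.146

Power = Φ(z_β) = Φ(2.146) ≈ 0.984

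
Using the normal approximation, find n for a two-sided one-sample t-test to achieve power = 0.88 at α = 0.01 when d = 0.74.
n = 26

Sample size formula (one-sample t-test, normal approximation):
n = ((z_{α/2} + z_β) / d)²

z_{α/2} = 2.576 (for α = 0.01, two-sided)
z_β = 1.175 (for power = 0.88)
d = 0.74

n = ((2.576 + 1.175) / 0.74)²
n = (5.069)²
n ≈ 25.69
Round up to the next whole number: n = 26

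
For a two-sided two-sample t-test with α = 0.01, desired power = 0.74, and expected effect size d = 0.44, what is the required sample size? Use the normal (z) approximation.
n = 108 per group

Sample size formula (two-sample t-test, normal approximation):
n = 2 · ((z_{α/2} + z_β) / d)²

z_{α/2} = 2.576 (for α = 0.01, two-sided)
z_β = 0.643 (for power = 0.74)
d = 0.44

n = 2 · ((2.576 + 0.643) / 0.44)²
n = 2 · (7.316)²
n ≈ 107.05
Round up to the next whole number: n = 108 per group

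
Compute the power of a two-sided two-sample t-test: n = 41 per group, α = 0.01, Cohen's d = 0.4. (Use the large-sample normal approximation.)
Power ≈ 0.22

Power calculation (two-sample t-test, normal approximation):
z_β = d · √(n/2) - z_{α/2}
z_β = 0.4 · √(41/2) - 2.576
z_β = 0.4 · 4.528 - 2.576
z_β = -0.765

Power = Φ(z_β) = Φ(-0.765) ≈ 0.222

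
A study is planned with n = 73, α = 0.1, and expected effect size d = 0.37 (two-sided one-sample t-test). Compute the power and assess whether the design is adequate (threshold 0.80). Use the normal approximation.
Power ≈ 0.94; the study is adequately powered (power ≥ 0.80)

Power calculation (one-sample t-test, normal approximation):
z_β = d · √n - z_{α/2}
z_β = 0.37 · √73 - 1.645
z_β = 0.37 · 8.544 - 1.645
z_β = 1.516

Power = Φ(z_β) = Φ(1.516) ≈ 0.935

Effect size d = 0.37 is small by Cohen's convention (0.2/0.5/0.8).

Threshold: power ≥ 0.80 is conventionally adequate.
Power ≈ 0.94 → the study is adequately powered (power ≥ 0.80).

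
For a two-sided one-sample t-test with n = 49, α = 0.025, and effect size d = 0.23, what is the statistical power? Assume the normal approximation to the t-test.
Power ≈ 0.26

Power calculation (one-sample t-test, normal approximation):
z_β = d · √n - z_{α/2}
z_β = 0.23 · √49 - 2.241
z_β = 0.23 · 7.000 - 2.241
z_β = -0.631

Power = Φ(z_β) = Φ(-0.631) ≈ 0.264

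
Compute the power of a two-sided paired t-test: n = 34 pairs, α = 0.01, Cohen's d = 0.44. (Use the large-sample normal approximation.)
Power ≈ 0.50

Power calculation (paired t-test, normal approximation):
z_β = d · √n - z_{α/2}
z_β = 0.44 · √34 - 2.576
z_β = 0.44 · 5.831 - 2.576
z_β = -0.010

Power = Φ(z_β) = Φ(-0.010) ≈ 0.496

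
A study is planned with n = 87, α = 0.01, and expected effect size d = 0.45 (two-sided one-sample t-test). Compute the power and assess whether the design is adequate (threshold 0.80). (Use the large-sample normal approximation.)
Power ≈ 0.95; the study is adequately powered (power ≥ 0.80)

Power calculation (one-sample t-test, normal approximation):
z_β = d · √n - z_{α/2}
z_β = 0.45 · √87 - 2.576
z_β = 0.45 · 9.327 - 2.576
z_β = 1.621

Power = Φ(z_β) = Φ(1.621) ≈ 0.948

Effect size d = 0.45 is small by Cohen's convention (0.2/0.5/0.8).

Threshold: power ≥ 0.80 is conventionally adequate.
Power ≈ 0.95 → the study is adequately powered (power ≥ 0.80).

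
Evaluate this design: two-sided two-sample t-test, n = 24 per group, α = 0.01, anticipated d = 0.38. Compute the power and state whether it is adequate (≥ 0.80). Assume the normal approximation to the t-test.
Power ≈ 0.10; the study is underpowered (power < 0.80)

Power calculation (two-sample t-test, normal approximation):
z_β = d · √(n/2) - z_{α/2}
z_β = 0.38 · √(24/2) - 2.576
z_β = 0.38 · 3.464 - 2.576
z_β = -1.259

Power = Φ(z_β) = Φ(-1.259) ≈ 0.104

Effect size d = 0.38 is small by Cohen's convention (0.2/0.5/0.8).

Threshold: power ≥ 0.80 is conventionally adequate.
Power ≈ 0.10 → the study is underpowered (power < 0.80).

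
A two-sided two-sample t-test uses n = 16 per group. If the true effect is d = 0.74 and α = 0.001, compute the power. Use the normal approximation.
Power ≈ 0.12

Power calculation (two-sample t-test, normal approximation):
z_β = d · √(n/2) - z_{α/2}
z_β = 0.74 · √(16/2) - 3.291
z_β = 0.74 · 2.828 - 3.291
z_β = -1.197

Power = Φ(z_β) = Φ(-1.197) ≈ 0.116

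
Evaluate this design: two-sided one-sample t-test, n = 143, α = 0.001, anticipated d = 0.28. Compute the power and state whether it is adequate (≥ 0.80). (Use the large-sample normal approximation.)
Power ≈ 0.52; the study is underpowered (power < 0.80)

Power calculation (one-sample t-test, normal approximation):
z_β = d · √n - z_{α/2}
z_β = 0.28 · √143 - 3.291
z_β = 0.28 · 11.958 - 3.291
z_β = 0.058

Power = Φ(z_β) = Φ(0.058) ≈ 0.523

Effect size d = 0.28 is small by Cohen's convention (0.2/0.5/0.8).

Threshold: power ≥ 0.80 is conventionally adequate.
Power ≈ 0.52 → the study is underpowered (power < 0.80).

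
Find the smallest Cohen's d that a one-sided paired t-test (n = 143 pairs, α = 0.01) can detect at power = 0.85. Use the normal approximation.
d ≈ 0.28

Minimum detectable effect (paired t-test, normal approximation):
d = (z_α + z_β) / √n
d = (2.326 + 1.036) / √143
d = 3.363 / 11.958
d ≈ 0.28

By Cohen's convention (0.2 small / 0.5 medium / 0.8 large): small effect.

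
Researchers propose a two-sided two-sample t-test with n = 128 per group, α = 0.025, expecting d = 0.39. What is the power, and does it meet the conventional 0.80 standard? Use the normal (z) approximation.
Power ≈ 0.81; the study is adequately powered (power ≥ 0.80)

Power calculation (two-sample t-test, normal approximation):
z_β = d · √(n/2) - z_{α/2}
z_β = 0.39 · √(128/2) - 2.241
z_β = 0.39 · 8.000 - 2.241
z_β = 0.879

Power = Φ(z_β) = Φ(0.879) ≈ 0.810

Effect size d = 0.39 is small by Cohen's convention (0.2/0.5/0.8).

Threshold: power ≥ 0.80 is conventionally adequate.
Power ≈ 0.81 → the study is adequately powered (power ≥ 0.80).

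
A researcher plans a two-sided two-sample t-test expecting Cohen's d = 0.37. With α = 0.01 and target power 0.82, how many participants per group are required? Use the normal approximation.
n = 179 per group

Sample size formula (two-sample t-test, normal approximation):
n = 2 · ((z_{α/2} + z_β) / d)²

z_{α/2} = 2.576 (for α = 0.01, two-sided)
z_β = 0.915 (for power = 0.82)
d = 0.37

n = 2 · ((2.576 + 0.915) / 0.37)²
n = 2 · (9.435)²
n ≈ 178.04
Round up to the next whole number: n = 179 per group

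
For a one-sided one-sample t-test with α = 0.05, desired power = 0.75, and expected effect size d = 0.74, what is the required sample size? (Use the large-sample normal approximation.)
n = 10

Sample size formula (one-sample t-test, normal approximation):
n = ((z_α + z_β) / d)²

z_α = 1.645 (for α = 0.05, one-sided)
z_β = 0.674 (for power = 0.75)
d = 0.74

n = ((1.645 + 0.674) / 0.74)²
n = (3.134)²
n ≈ 9.82
Round up to the next whole number: n = 10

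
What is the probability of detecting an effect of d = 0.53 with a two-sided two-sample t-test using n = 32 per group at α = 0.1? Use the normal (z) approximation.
Power ≈ 0.68

Power calculation (two-sample t-test, normal approximation):
z_β = d · √(n/2) - z_{α/2}
z_β = 0.53 · √(32/2) - 1.645
z_β = 0.53 · 4.000 - 1.645
z_β = 0.475

Power = Φ(z_β) = Φ(0.475) ≈ 0.683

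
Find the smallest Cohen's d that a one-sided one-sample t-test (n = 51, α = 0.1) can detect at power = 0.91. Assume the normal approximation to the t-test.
d ≈ 0.37

Minimum detectable effect (one-sample t-test, normal approximation):
d = (z_α + z_β) / √n
d = (1.282 + 1.341) / √51
d = 2.622 / 7.141
d ≈ 0.37

By Cohen's convention (0.2 small / 0.5 medium / 0.8 large): small effect.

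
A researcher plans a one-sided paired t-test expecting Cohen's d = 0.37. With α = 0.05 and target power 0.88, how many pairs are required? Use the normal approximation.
n = 59 pairs

Sample size formula (paired t-test, normal approximation):
n = ((z_α + z_β) / d)²

z_α = 1.645 (for α = 0.05, one-sided)
z_β = 1.175 (for power = 0.88)
d = 0.37

n = ((1.645 + 1.175) / 0.37)²
n = (7.622)²
n ≈ 58.09
Round up to the next whole number: n = 59 pairs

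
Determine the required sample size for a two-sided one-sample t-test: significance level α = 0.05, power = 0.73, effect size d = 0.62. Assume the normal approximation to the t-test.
n = 18

Sample size formula (one-sample t-test, normal approximation):
n = ((z_{α/2} + z_β) / d)²

z_{α/2} = 1.960 (for α = 0.05, two-sided)
z_β = 0.613 (for power = 0.73)
d = 0.62

n = ((1.960 + 0.613) / 0.62)²
n = (4.150)²
n ≈ 17.22
Round up to the next whole number: n = 18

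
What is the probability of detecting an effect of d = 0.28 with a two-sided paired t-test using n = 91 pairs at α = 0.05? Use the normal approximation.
Power ≈ 0.76

Power calculation (paired t-test, normal approximation):
z_β = d · √n - z_{α/2}
z_β = 0.28 · √91 - 1.960
z_β = 0.28 · 9.539 - 1.960
z_β = 0.711

Power = Φ(z_β) = Φ(0.711) ≈ 0.761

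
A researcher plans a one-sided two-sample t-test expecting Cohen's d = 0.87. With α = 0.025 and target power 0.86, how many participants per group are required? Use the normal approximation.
n = 25 per group

Sample size formula (two-sample t-test, normal approximation):
n = 2 · ((z_α + z_β) / d)²

z_α = 1.960 (for α = 0.025, one-sided)
z_β = 1.080 (for power = 0.86)
d = 0.87

n = 2 · ((1.960 + 1.080) / 0.87)²
n = 2 · (3.494)²
n ≈ 24.42
Round up to the next whole number: n = 25 per group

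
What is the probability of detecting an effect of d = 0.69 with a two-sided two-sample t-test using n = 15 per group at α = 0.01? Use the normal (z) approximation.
Power ≈ 0.25

Power calculation (two-sample t-test, normal approximation):
z_β = d · √(n/2) - z_{α/2}
z_β = 0.69 · √(15/2) - 2.576
z_β = 0.69 · 2.739 - 2.576
z_β = -0.686

Power = Φ(z_β) = Φ(-0.686) ≈ 0.246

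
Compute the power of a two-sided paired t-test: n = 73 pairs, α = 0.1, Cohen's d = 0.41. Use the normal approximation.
Power ≈ 0.97

Power calculation (paired t-test, normal approximation):
z_β = d · √n - z_{α/2}
z_β = 0.41 · √73 - 1.645
z_β = 0.41 · 8.544 - 1.645
z_β = 1.858

Power = Φ(z_β) = Φ(1.858) ≈ 0.968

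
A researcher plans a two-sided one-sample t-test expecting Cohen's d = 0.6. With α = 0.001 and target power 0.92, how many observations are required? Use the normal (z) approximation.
n = 62

Sample size formula (one-sample t-test, normal approximation):
n = ((z_{α/2} + z_β) / d)²

z_{α/2} = 3.291 (for α = 0.001, two-sided)
z_β = 1.405 (for power = 0.92)
d = 0.6

n = ((3.291 + 1.405) / 0.6)²
n = (7.827)²
n ≈ 61.26
Round up to the next whole number: n = 62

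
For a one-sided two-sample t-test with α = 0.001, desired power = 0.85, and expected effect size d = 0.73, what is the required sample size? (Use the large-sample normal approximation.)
n = 64 per group

Sample size formula (two-sample t-test, normal approximation):
n = 2 · ((z_α + z_β) / d)²

z_α = 3.090 (for α = 0.001, one-sided)
z_β = 1.036 (for power = 0.85)
d = 0.73

n = 2 · ((3.090 + 1.036) / 0.73)²
n = 2 · (5.652)²
n ≈ 63.89
Round up to the next whole number: n = 64 per group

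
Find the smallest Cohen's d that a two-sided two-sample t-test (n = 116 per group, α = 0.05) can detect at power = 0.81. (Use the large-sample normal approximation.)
d ≈ 0.37

Minimum detectable effect (two-sample t-test, normal approximation):
d = (z_{α/2} + z_β) / √(n/2)
d = (1.960 + 0.878) / √(116/2)
d = 2.838 / 7.616
d ≈ 0.37

By Cohen's convention (0.2 small / 0.5 medium / 0.8 large): small effect.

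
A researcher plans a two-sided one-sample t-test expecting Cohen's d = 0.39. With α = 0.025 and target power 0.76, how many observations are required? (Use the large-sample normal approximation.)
n = 58

Sample size formula (one-sample t-test, normal approximation):
n = ((z_{α/2} + z_β) / d)²

z_{α/2} = 2.241 (for α = 0.025, two-sided)
z_β = 0.706 (for power = 0.76)
d = 0.39

n = ((2.241 + 0.706) / 0.39)²
n = (7.556)²
n ≈ 57.09
Round up to the next whole number: n = 58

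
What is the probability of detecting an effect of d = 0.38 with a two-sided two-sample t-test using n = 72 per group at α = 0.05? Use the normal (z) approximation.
Power ≈ 0.63

Power calculation (two-sample t-test, normal approximation):
z_β = d · √(n/2) - z_{α/2}
z_β = 0.38 · √(72/2) - 1.960
z_β = 0.38 · 6.000 - 1.960
z_β = 0.320

Power = Φ(z_β) = Φ(0.320) ≈ 0.626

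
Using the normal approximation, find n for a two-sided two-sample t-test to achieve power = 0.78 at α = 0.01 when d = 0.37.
n = 164 per group

Sample size formula (two-sample t-test, normal approximation):
n = 2 · ((z_{α/2} + z_β) / d)²

z_{α/2} = 2.576 (for α = 0.01, two-sided)
z_β = 0.772 (for power = 0.78)
d = 0.37

n = 2 · ((2.576 + 0.772) / 0.37)²
n = 2 · (9.049)²
n ≈ 163.77
Round up to the next whole number: n = 164 per group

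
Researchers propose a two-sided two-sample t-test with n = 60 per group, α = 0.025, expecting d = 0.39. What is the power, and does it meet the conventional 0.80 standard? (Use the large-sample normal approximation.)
Power ≈ 0.46; the study is underpowered (power < 0.80)

Power calculation (two-sample t-test, normal approximation):
z_β = d · √(n/2) - z_{α/2}
z_β = 0.39 · √(60/2) - 2.241
z_β = 0.39 · 5.477 - 2.241
z_β = -0.105

Power = Φ(z_β) = Φ(-0.105) ≈ 0.458

Effect size d = 0.39 is small by Cohen's convention (0.2/0.5/0.8).

Threshold: power ≥ 0.80 is conventionally adequate.
Power ≈ 0.46 → the study is underpowered (power < 0.80).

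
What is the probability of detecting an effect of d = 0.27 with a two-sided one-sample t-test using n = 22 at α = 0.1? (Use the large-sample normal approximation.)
Power ≈ 0.35

Power calculation (one-sample t-test, normal approximation):
z_β = d · √n - z_{α/2}
z_β = 0.27 · √22 - 1.645
z_β = 0.27 · 4.690 - 1.645
z_β = -0.378

Power = Φ(z_β) = Φ(-0.378) ≈ 0.353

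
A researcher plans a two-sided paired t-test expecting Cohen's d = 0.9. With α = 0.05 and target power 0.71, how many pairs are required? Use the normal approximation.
n = 8 pairs

Sample size formula (paired t-test, normal approximation):
n = ((z_{α/2} + z_β) / d)²

z_{α/2} = 1.960 (for α = 0.05, two-sided)
z_β = 0.553 (for power = 0.71)
d = 0.9

n = ((1.960 + 0.553) / 0.9)²
n = (2.792)²
n ≈ 7.80
Round up to the next whole number: n = 8 pairs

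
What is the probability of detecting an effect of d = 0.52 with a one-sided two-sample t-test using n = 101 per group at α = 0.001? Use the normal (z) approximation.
Power ≈ 0.73

Power calculation (two-sample t-test, normal approximation):
z_β = d · √(n/2) - z_α
z_β = 0.52 · √(101/2) - 3.090
z_β = 0.52 · 7.106 - 3.090
z_β = 0.605

Power = Φ(z_β) = Φ(0.605) ≈ 0.727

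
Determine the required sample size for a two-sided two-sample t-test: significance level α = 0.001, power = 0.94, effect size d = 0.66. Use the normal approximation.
n = 108 per group

Sample size formula (two-sample t-test, normal approximation):
n = 2 · ((z_{α/2} + z_β) / d)²

z_{α/2} = 3.291 (for α = 0.001, two-sided)
z_β = 1.555 (for power = 0.94)
d = 0.66

n = 2 · ((3.291 + 1.555) / 0.66)²
n = 2 · (7.342)²
n ≈ 107.81
Round up to the next whole number: n = 108 per group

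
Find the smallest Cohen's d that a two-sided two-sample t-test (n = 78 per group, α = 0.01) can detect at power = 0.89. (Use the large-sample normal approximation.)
d ≈ 0.61

Minimum detectable effect (two-sample t-test, normal approximation):
d = (z_{α/2} + z_β) / √(n/2)
d = (2.576 + 1.227) / √(78/2)
d = 3.802 / 6.245
d ≈ 0.61

By Cohen's convention (0.2 small / 0.5 medium / 0.8 large): medium effect.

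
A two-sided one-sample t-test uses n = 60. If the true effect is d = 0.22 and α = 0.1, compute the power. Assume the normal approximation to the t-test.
Power ≈ 0.52

Power calculation (one-sample t-test, normal approximation):
z_β = d · √n - z_{α/2}
z_β = 0.22 · √60 - 1.645
z_β = 0.22 · 7.746 - 1.645
z_β = 0.059

Power = Φ(z_β) = Φ(0.059) ≈ 0.524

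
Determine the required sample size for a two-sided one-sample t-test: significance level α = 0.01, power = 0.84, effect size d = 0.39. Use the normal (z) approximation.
n = 84

Sample size formula (one-sample t-test, normal approximation):
n = ((z_{α/2} + z_β) / d)²

z_{α/2} = 2.576 (for α = 0.01, two-sided)
z_β = 0.994 (for power = 0.84)
d = 0.39

n = ((2.576 + 0.994) / 0.39)²
n = (9.154)²
n ≈ 83.80
Round up to the next whole number: n = 84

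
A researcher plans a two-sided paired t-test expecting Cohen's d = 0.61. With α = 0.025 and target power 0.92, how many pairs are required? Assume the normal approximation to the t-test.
n = 36 pairs

Sample size formula (paired t-test, normal approximation):
n = ((z_{α/2} + z_β) / d)²

z_{α/2} = 2.241 (for α = 0.025, two-sided)
z_β = 1.405 (for power = 0.92)
d = 0.61

n = ((2.241 + 1.405) / 0.61)²
n = (5.977)²
n ≈ 35.72
Round up to the next whole number: n = 36 pairs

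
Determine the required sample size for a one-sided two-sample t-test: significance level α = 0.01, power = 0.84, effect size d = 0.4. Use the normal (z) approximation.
n = 138 per group

Sample size formula (two-sample t-test, normal approximation):
n = 2 · ((z_α + z_β) / d)²

z_α = 2.326 (for α = 0.01, one-sided)
z_β = 0.994 (for power = 0.84)
d = 0.4

n = 2 · ((2.326 + 0.994) / 0.4)²
n = 2 · (8.300)²
n ≈ 137.78
Round up to the next whole number: n = 138 per group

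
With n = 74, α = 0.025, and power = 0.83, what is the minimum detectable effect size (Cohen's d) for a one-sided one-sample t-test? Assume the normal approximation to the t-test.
d ≈ 0.34

Minimum detectable effect (one-sample t-test, normal approximation):
d = (z_α + z_β) / √n
d = (1.960 + 0.954) / √74
d = 2.914 / 8.602
d ≈ 0.34

By Cohen's convention (0.2 small / 0.5 medium / 0.8 large): small effect.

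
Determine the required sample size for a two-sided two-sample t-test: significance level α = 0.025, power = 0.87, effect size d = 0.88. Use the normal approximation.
n = 30 per group

Sample size formula (two-sample t-test, normal approximation):
n = 2 · ((z_{α/2} + z_β) / d)²

z_{α/2} = 2.241 (for α = 0.025, two-sided)
z_β = 1.126 (for power = 0.87)
d = 0.88

n = 2 · ((2.241 + 1.126) / 0.88)²
n = 2 · (3.826)²
n ≈ 29.28
Round up to the next whole number: n = 30 per group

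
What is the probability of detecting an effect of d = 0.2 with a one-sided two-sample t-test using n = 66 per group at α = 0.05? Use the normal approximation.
Power ≈ 0.31

Power calculation (two-sample t-test, normal approximation):
z_β = d · √(n/2) - z_α
z_β = 0.2 · √(66/2) - 1.645
z_β = 0.2 · 5.745 - 1.645
z_β = -0.496

Power = Φ(z_β) = Φ(-0.496) ≈ 0.310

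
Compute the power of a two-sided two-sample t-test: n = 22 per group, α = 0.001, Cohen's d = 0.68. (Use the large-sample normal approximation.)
Power ≈ 0.15

Power calculation (two-sample t-test, normal approximation):
z_β = d · √(n/2) - z_{α/2}
z_β = 0.68 · √(22/2) - 3.291
z_β = 0.68 · 3.317 - 3.291
z_β = -1.035

Power = Φ(z_β) = Φ(-1.035) ≈ 0.150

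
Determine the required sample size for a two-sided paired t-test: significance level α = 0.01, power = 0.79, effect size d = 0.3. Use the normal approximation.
n = 128 pairs

Sample size formula (paired t-test, normal approximation):
n = ((z_{α/2} + z_β) / d)²

z_{α/2} = 2.576 (for α = 0.01, two-sided)
z_β = 0.806 (for power = 0.79)
d = 0.3

n = ((2.576 + 0.806) / 0.3)²
n = (11.273)²
n ≈ 127.08
Round up to the next whole number: n = 128 pairs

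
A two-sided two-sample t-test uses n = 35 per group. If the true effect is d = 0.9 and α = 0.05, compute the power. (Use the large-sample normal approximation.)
Power ≈ 0.96

Power calculation (two-sample t-test, normal approximation):
z_β = d · √(n/2) - z_{α/2}
z_β = 0.9 · √(35/2) - 1.960
z_β = 0.9 · 4.183 - 1.960
z_β = 1.805

Power = Φ(z_β) = Φ(1.805) ≈ 0.964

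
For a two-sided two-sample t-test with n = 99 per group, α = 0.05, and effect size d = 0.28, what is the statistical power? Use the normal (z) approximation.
Power ≈ 0.50

Power calculation (two-sample t-test, normal approximation):
z_β = d · √(n/2) - z_{α/2}
z_β = 0.28 · √(99/2) - 1.960
z_β = 0.28 · 7.036 - 1.960
z_β = 0.010

Power = Φ(z_β) = Φ(0.010) ≈ 0.504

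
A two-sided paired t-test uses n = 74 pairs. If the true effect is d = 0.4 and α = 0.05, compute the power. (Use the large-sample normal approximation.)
Power ≈ 0.93

Power calculation (paired t-test, normal approximation):
z_β = d · √n - z_{α/2}
z_β = 0.4 · √74 - 1.960
z_β = 0.4 · 8.602 - 1.960
z_β = 1.481

Power = Φ(z_β) = Φ(1.481) ≈ 0.931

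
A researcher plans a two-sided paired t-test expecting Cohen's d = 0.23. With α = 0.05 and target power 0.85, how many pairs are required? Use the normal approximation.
n = 170 pairs

Sample size formula (paired t-test, normal approximation):
n = ((z_{α/2} + z_β) / d)²

z_{α/2} = 1.960 (for α = 0.05, two-sided)
z_β = 1.036 (for power = 0.85)
d = 0.23

n = ((1.960 + 1.036) / 0.23)²
n = (13.026)²
n ≈ 169.68
Round up to the next whole number: n = 170 pairs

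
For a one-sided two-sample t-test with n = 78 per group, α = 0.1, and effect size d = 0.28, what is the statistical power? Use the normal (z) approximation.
Power ≈ 0.68

Power calculation (two-sample t-test, normal approximation):
z_β = d · √(n/2) - z_α
z_β = 0.28 · √(78/2) - 1.282
z_β = 0.28 · 6.245 - 1.282
z_β = 0.467

Power = Φ(z_β) = Φ(0.467) ≈ 0.680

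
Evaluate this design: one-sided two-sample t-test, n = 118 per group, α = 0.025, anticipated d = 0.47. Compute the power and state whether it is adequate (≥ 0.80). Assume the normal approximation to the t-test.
Power ≈ 0.95; the study is adequately powered (power ≥ 0.80)

Power calculation (two-sample t-test, normal approximation):
z_β = d · √(n/2) - z_α
z_β = 0.47 · √(118/2) - 1.960
z_β = 0.47 · 7.681 - 1.960
z_β = 1.650

Power = Φ(z_β) = Φ(1.650) ≈ 0.951

Effect size d = 0.47 is small by Cohen's convention (0.2/0.5/0.8).

Threshold: power ≥ 0.80 is conventionally adequate.
Power ≈ 0.95 → the study is adequately powered (power ≥ 0.80).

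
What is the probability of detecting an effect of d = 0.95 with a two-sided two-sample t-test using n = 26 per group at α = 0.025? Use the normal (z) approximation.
Power ≈ 0.88

Power calculation (two-sample t-test, normal approximation):
z_β = d · √(n/2) - z_{α/2}
z_β = 0.95 · √(26/2) - 2.241
z_β = 0.95 · 3.606 - 2.241
z_β = 1.184

Power = Φ(z_β) = Φ(1.184) ≈ 0.882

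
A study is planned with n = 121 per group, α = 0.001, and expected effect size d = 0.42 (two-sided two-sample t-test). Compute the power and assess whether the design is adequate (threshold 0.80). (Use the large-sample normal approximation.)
Power ≈ 0.49; the study is underpowered (power < 0.80)

Power calculation (two-sample t-test, normal approximation):
z_β = d · √(n/2) - z_{α/2}
z_β = 0.42 · √(121/2) - 3.291
z_β = 0.42 · 7.778 - 3.291
z_β = -0.024

Power = Φ(z_β) = Φ(-0.024) ≈ 0.491

Effect size d = 0.42 is small by Cohen's convention (0.2/0.5/0.8).

Threshold: power ≥ 0.80 is conventionally adequate.
Power ≈ 0.49 → the study is underpowered (power < 0.80).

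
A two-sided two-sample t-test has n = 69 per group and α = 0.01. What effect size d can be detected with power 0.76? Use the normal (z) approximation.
d ≈ 0.56

Minimum detectable effect (two-sample t-test, normal approximation):
d = (z_{α/2} + z_β) / √(n/2)
d = (2.576 + 0.706) / √(69/2)
d = 3.282 / 5.874
d ≈ 0.56

By Cohen's convention (0.2 small / 0.5 medium / 0.8 large): medium effect.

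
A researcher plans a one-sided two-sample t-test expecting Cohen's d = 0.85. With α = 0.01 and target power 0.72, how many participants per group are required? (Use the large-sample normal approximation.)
n = 24 per group

Sample size formula (two-sample t-test, normal approximation):
n = 2 · ((z_α + z_β) / d)²

z_α = 2.326 (for α = 0.01, one-sided)
z_β = 0.583 (for power = 0.72)
d = 0.85

n = 2 · ((2.326 + 0.583) / 0.85)²
n = 2 · (3.422)²
n ≈ 23.42
Round up to the next whole number: n = 24 per group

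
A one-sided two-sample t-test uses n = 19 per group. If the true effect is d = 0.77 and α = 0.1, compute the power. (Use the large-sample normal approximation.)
Power ≈ 0.86

Power calculation (two-sample t-test, normal approximation):
z_β = d · √(n/2) - z_α
z_β = 0.77 · √(19/2) - 1.282
z_β = 0.77 · 3.082 - 1.282
z_β = 1.092

Power = Φ(z_β) = Φ(1.092) ≈ 0.863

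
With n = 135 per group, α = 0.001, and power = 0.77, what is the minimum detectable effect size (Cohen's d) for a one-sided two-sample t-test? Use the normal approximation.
d ≈ 0.47

Minimum detectable effect (two-sample t-test, normal approximation):
d = (z_α + z_β) / √(n/2)
d = (3.090 + 0.739) / √(135/2)
d = 3.829 / 8.216
d ≈ 0.47

By Cohen's convention (0.2 small / 0.5 medium / 0.8 large): small effect.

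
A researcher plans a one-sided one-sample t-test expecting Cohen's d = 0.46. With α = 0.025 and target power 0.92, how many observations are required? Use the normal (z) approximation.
n = 54

Sample size formula (one-sample t-test, normal approximation):
n = ((z_α + z_β) / d)²

z_α = 1.960 (for α = 0.025, one-sided)
z_β = 1.405 (for power = 0.92)
d = 0.46

n = ((1.960 + 1.405) / 0.46)²
n = (7.315)²
n ≈ 53.51
Round up to the next whole number: n = 54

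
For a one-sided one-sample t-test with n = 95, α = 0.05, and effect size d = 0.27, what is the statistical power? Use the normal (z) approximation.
Power ≈ 0.84

Power calculation (one-sample t-test, normal approximation):
z_β = d · √n - z_α
z_β = 0.27 · √95 - 1.645
z_β = 0.27 · 9.747 - 1.645
z_β = 0.987

Power = Φ(z_β) = Φ(0.987) ≈ 0.838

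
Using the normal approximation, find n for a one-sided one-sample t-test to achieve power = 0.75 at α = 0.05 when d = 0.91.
n = 7

Sample size formula (one-sample t-test, normal approximation):
n = ((z_α + z_β) / d)²

z_α = 1.645 (for α = 0.05, one-sided)
z_β = 0.674 (for power = 0.75)
d = 0.91

n = ((1.645 + 0.674) / 0.91)²
n = (2.548)²
n ≈ 6.49
Round up to the next whole number: n = 7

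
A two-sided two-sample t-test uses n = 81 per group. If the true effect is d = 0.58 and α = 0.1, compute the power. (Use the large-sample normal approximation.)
Power ≈ 0.98

Power calculation (two-sample t-test, normal approximation):
z_β = d · √(n/2) - z_{α/2}
z_β = 0.58 · √(81/2) - 1.645
z_β = 0.58 · 6.364 - 1.645
z_β = 2.046

Power = Φ(z_β) = Φ(2.046) ≈ 0.980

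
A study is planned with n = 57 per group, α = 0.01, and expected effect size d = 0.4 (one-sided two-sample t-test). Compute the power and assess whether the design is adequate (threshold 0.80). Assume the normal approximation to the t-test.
Power ≈ 0.42; the study is underpowered (power < 0.80)

Power calculation (two-sample t-test, normal approximation):
z_β = d · √(n/2) - z_α
z_β = 0.4 · √(57/2) - 2.326
z_β = 0.4 · 5.339 - 2.326
z_β = -0.191

Power = Φ(z_β) = Φ(-0.191) ≈ 0.424

Effect size d = 0.4 is small by Cohen's convention (0.2/0.5/0.8).

Threshold: power ≥ 0.80 is conventionally adequate.
Power ≈ 0.42 → the study is underpowered (power < 0.80).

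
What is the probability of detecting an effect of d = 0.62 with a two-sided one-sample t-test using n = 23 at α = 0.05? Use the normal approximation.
Power ≈ 0.84

Power calculation (one-sample t-test, normal approximation):
z_β = d · √n - z_{α/2}
z_β = 0.62 · √23 - 1.960
z_β = 0.62 · 4.796 - 1.960
z_β = 1.013

Power = Φ(z_β) = Φ(1.013) ≈ 0.845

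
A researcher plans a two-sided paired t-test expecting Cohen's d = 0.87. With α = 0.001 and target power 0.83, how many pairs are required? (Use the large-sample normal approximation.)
n = 24 pairs

Sample size formula (paired t-test, normal approximation):
n = ((z_{α/2} + z_β) / d)²

z_{α/2} = 3.291 (for α = 0.001, two-sided)
z_β = 0.954 (for power = 0.83)
d = 0.87

n = ((3.291 + 0.954) / 0.87)²
n = (4.879)²
n ≈ 23.80
Round up to the next whole number: n = 24 pairs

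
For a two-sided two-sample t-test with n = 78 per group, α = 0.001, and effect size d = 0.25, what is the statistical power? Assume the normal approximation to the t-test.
Power ≈ 0.04

Power calculation (two-sample t-test, normal approximation):
z_β = d · √(n/2) - z_{α/2}
z_β = 0.25 · √(78/2) - 3.291
z_β = 0.25 · 6.245 - 3.291
z_β = -1.729

Power = Φ(z_β) = Φ(-1.729) ≈ 0.042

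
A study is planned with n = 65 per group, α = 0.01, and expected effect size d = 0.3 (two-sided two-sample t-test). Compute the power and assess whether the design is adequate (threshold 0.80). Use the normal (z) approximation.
Power ≈ 0.19; the study is underpowered (power < 0.80)

Power calculation (two-sample t-test, normal approximation):
z_β = d · √(n/2) - z_{α/2}
z_β = 0.3 · √(65/2) - 2.576
z_β = 0.3 · 5.701 - 2.576
z_β = -0.866

Power = Φ(z_β) = Φ(-0.866) ≈ 0.193

Effect size d = 0.3 is small by Cohen's convention (0.2/0.5/0.8).

Threshold: power ≥ 0.80 is conventionally adequate.
Power ≈ 0.19 → the study is underpowered (power < 0.80).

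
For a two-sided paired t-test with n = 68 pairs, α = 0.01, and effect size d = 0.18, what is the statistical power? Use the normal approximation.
Power ≈ 0.14

Power calculation (paired t-test, normal approximation):
z_β = d · √n - z_{α/2}
z_β = 0.18 · √68 - 2.576
z_β = 0.18 · 8.246 - 2.576
z_β = -1.092

Power = Φ(z_β) = Φ(-1.092) ≈ 0.138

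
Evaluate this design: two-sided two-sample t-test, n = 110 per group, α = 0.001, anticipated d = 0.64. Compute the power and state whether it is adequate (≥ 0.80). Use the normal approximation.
Power ≈ 0.93; the study is adequately powered (power ≥ 0.80)

Power calculation (two-sample t-test, normal approximation):
z_β = d · √(n/2) - z_{α/2}
z_β = 0.64 · √(110/2) - 3.291
z_β = 0.64 · 7.416 - 3.291
z_β = 1.456

Power = Φ(z_β) = Φ(1.456) ≈ 0.927

Effect size d = 0.64 is medium by Cohen's convention (0.2/0.5/0.8).

Threshold: power ≥ 0.80 is conventionally adequate.
Power ≈ 0.93 → the study is adequately powered (power ≥ 0.80).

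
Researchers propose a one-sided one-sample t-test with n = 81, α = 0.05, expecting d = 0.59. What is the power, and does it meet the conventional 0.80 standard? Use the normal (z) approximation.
Power ≈ 1.00; the study is adequately powered (power ≥ 0.80)

Power calculation (one-sample t-test, normal approximation):
z_β = d · √n - z_α
z_β = 0.59 · √81 - 1.645
z_β = 0.59 · 9.000 - 1.645
z_β = 3.665

Power = Φ(z_β) = Φ(3.665) ≈ 1.000

Effect size d = 0.59 is medium by Cohen's convention (0.2/0.5/0.8).

Threshold: power ≥ 0.80 is conventionally adequate.
Power ≈ 1.00 → the study is adequately powered (power ≥ 0.80).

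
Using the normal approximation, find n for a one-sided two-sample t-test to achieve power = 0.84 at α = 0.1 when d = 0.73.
n = 20 per group

Sample size formula (two-sample t-test, normal approximation):
n = 2 · ((z_α + z_β) / d)²

z_α = 1.282 (for α = 0.1, one-sided)
z_β = 0.994 (for power = 0.84)
d = 0.73

n = 2 · ((1.282 + 0.994) / 0.73)²
n = 2 · (3.118)²
n ≈ 19.44
Round up to the next whole number: n = 20 per group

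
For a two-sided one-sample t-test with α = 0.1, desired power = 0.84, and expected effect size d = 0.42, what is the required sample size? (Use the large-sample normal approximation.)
n = 40

Sample size formula (one-sample t-test, normal approximation):
n = ((z_{α/2} + z_β) / d)²

z_{α/2} = 1.645 (for α = 0.1, two-sided)
z_β = 0.994 (for power = 0.84)
d = 0.42

n = ((1.645 + 0.994) / 0.42)²
n = (6.283)²
n ≈ 39.48
Round up to the next whole number: n = 40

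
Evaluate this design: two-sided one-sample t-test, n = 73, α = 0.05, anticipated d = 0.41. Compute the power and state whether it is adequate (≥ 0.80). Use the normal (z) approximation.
Power ≈ 0.94; the study is adequately powered (power ≥ 0.80)

Power calculation (one-sample t-test, normal approximation):
z_β = d · √n - z_{α/2}
z_β = 0.41 · √73 - 1.960
z_β = 0.41 · 8.544 - 1.960
z_β = 1.543

Power = Φ(z_β) = Φ(1.543) ≈ 0.939

Effect size d = 0.41 is small by Cohen's convention (0.2/0.5/0.8).

Threshold: power ≥ 0.80 is conventionally adequate.
Power ≈ 0.94 → the study is adequately powered (power ≥ 0.80).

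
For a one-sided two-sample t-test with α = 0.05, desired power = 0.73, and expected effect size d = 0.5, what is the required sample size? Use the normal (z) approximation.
n = 41 per group

Sample size formula (two-sample t-test, normal approximation):
n = 2 · ((z_α + z_β) / d)²

z_α = 1.645 (for α = 0.05, one-sided)
z_β = 0.613 (for power = 0.73)
d = 0.5

n = 2 · ((1.645 + 0.613) / 0.5)²
n = 2 · (4.516)²
n ≈ 40.79
Round up to the next whole number: n = 41 per group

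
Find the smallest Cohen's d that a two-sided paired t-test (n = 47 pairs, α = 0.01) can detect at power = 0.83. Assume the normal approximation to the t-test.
d ≈ 0.51

Minimum detectable effect (paired t-test, normal approximation):
d = (z_{α/2} + z_β) / √n
d = (2.576 + 0.954) / √47
d = 3.530 / 6.856
d ≈ 0.51

By Cohen's convention (0.2 small / 0.5 medium / 0.8 large): medium effect.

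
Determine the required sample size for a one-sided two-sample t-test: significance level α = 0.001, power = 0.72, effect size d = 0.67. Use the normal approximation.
n = 61 per group

Sample size formula (two-sample t-test, normal approximation):
n = 2 · ((z_α + z_β) / d)²

z_α = 3.090 (for α = 0.001, one-sided)
z_β = 0.583 (for power = 0.72)
d = 0.67

n = 2 · ((3.090 + 0.583) / 0.67)²
n = 2 · (5.482)²
n ≈ 60.10
Round up to the next whole number: n = 61 per group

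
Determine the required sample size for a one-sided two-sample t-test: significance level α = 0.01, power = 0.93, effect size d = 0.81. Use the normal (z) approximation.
n = 45 per group

Sample size formula (two-sample t-test, normal approximation):
n = 2 · ((z_α + z_β) / d)²

z_α = 2.326 (for α = 0.01, one-sided)
z_β = 1.476 (for power = 0.93)
d = 0.81

n = 2 · ((2.326 + 1.476) / 0.81)²
n = 2 · (4.694)²
n ≈ 44.07
Round up to the next whole number: n = 45 per group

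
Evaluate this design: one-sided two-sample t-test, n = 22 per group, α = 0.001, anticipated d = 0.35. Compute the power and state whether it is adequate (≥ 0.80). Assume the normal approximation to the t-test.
Power ≈ 0.03; the study is underpowered (power < 0.80)

Power calculation (two-sample t-test, normal approximation):
z_β = d · √(n/2) - z_α
z_β = 0.35 · √(22/2) - 3.090
z_β = 0.35 · 3.317 - 3.090
z_β = -1.929

Power = Φ(z_β) = Φ(-1.929) ≈ 0.027

Effect size d = 0.35 is small by Cohen's convention (0.2/0.5/0.8).

Threshold: power ≥ 0.80 is conventionally adequate.
Power ≈ 0.03 → the study is underpowered (power < 0.80).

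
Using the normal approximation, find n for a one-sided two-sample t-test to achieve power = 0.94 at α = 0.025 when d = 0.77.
n = 42 per group

Sample size formula (two-sample t-test, normal approximation):
n = 2 · ((z_α + z_β) / d)²

z_α = 1.960 (for α = 0.025, one-sided)
z_β = 1.555 (for power = 0.94)
d = 0.77

n = 2 · ((1.960 + 1.555) / 0.77)²
n = 2 · (4.565)²
n ≈ 41.68
Round up to the next whole number: n = 42 per group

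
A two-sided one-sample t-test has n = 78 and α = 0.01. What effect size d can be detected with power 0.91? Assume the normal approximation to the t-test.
d ≈ 0.44

Minimum detectable effect (one-sample t-test, normal approximation):
d = (z_{α/2} + z_β) / √n
d = (2.576 + 1.341) / √78
d = 3.917 / 8.832
d ≈ 0.44

By Cohen's convention (0.2 small / 0.5 medium / 0.8 large): small effect.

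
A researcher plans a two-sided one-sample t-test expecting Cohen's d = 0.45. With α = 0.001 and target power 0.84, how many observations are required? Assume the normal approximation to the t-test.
n = 91

Sample size formula (one-sample t-test, normal approximation):
n = ((z_{α/2} + z_β) / d)²

z_{α/2} = 3.291 (for α = 0.001, two-sided)
z_β = 0.994 (for power = 0.84)
d = 0.45

n = ((3.291 + 0.994) / 0.45)²
n = (9.522)²
n ≈ 90.67
Round up to the next whole number: n = 91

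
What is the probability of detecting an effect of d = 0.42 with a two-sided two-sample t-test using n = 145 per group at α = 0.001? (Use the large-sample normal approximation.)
Power ≈ 0.61

Power calculation (two-sample t-test, normal approximation):
z_β = d · √(n/2) - z_{α/2}
z_β = 0.42 · √(145/2) - 3.291
z_β = 0.42 · 8.515 - 3.291
z_β = 0.286

Power = Φ(z_β) = Φ(0.286) ≈ 0.612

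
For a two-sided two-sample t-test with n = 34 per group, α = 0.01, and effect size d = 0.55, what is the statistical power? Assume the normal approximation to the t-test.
Power ≈ 0.38

Power calculation (two-sample t-test, normal approximation):
z_β = d · √(n/2) - z_{α/2}
z_β = 0.55 · √(34/2) - 2.576
z_β = 0.55 · 4.123 - 2.576
z_β = -0.308

Power = Φ(z_β) = Φ(-0.308) ≈ 0.379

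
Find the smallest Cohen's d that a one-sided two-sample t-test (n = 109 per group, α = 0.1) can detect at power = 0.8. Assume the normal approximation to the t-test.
d ≈ 0.29

Minimum detectable effect (two-sample t-test, normal approximation):
d = (z_α + z_β) / √(n/2)
d = (1.282 + 0.842) / √(109/2)
d = 2.123 / 7.382
d ≈ 0.29

By Cohen's convention (0.2 small / 0.5 medium / 0.8 large): small effect.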